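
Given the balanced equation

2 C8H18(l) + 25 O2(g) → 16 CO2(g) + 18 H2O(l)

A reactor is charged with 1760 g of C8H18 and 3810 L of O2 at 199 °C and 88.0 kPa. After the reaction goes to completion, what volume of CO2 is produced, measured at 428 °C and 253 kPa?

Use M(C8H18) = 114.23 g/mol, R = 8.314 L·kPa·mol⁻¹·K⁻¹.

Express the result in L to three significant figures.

n(C8H18) = 1760 / 114.23 = 15.41 mol
n(O2) = PV/RT = (88.0 × 3810) / (8.314 × 472.15) = 85.41 mol
For 15.41 mol C8H18, stoichiometry requires (25/2) × 15.41 = 192.6 mol O2; 85.41 mol is available, so O2 is limiting.
n(CO2) = (16/25) × 85.41 = 54.66 mol
V(CO2) = nRT/P = 54.66 × 8.314 × 701.15 / 253 = 1259 L

1260 L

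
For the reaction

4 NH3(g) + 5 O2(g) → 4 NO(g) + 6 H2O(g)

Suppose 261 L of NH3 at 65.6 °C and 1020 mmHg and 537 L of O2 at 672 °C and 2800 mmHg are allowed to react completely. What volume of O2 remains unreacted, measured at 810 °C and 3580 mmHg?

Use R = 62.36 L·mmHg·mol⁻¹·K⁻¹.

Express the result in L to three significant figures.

184 L

n(NH3) = PV/RT = (1020 × 261) / (62.36 × 338.75) = 12.60 mol
n(O2) = PV/RT = (2800 × 537) / (62.36 × 945.15) = 25.51 mol
For 12.60 mol NH3, stoichiometry requires (5/4) × 12.60 = 15.75 mol O2; 25.51 mol is available, so NH3 is limiting.
n(O2) consumed = (5/4) × 12.60 = 15.75 mol; remaining = 25.51 − 15.75 = 9.760 mol
V(O2) = nRT/P = 9.760 × 62.36 × 1083.15 / 3580 = 184.1 L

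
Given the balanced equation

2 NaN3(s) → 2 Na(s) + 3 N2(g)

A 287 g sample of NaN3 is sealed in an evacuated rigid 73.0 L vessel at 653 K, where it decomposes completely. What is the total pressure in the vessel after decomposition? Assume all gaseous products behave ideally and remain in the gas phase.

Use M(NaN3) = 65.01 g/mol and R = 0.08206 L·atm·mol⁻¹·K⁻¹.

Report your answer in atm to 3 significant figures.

4.86 atm

n(NaN3) = 287 / 65.01 = 4.415 mol
n(gas produced) = (3/2) × 4.415 = 6.623 mol
P = nRT/V = 6.623 × 0.08206 × 653 / 73.0 = 4.862 atm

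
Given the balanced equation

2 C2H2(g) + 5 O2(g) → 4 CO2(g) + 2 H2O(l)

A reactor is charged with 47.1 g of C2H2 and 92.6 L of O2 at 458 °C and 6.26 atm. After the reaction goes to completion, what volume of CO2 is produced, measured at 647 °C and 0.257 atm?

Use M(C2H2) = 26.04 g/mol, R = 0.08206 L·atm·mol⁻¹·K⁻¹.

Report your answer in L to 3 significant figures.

n(C2H2) = 47.1 / 26.04 = 1.809 mol
n(O2) = PV/RT = (6.26 × 92.6) / (0.08206 × 731.15) = 9.662 mol
For 1.809 mol C2H2, stoichiometry requires (5/2) × 1.809 = 4.522 mol O2; 9.662 mol is available, so C2H2 is limiting.
n(CO2) = (4/2) × 1.809 = 3.618 mol
V(CO2) = nRT/P = 3.618 × 0.08206 × 920.15 / 0.257 = 1063 L

1060 L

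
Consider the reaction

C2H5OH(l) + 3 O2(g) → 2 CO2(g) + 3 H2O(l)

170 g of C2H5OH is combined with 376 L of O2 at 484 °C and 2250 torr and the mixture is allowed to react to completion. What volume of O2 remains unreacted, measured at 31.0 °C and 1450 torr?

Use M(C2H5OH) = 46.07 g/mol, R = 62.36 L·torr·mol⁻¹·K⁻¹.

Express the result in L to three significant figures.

89.6 L

n(C2H5OH) = 170 / 46.07 = 3.690 mol
n(O2) = PV/RT = (2250 × 376) / (62.36 × 757.15) = 17.92 mol
For 3.690 mol C2H5OH, stoichiometry requires (3/1) × 3.690 = 11.07 mol O2; 17.92 mol is available, so C2H5OH is limiting.
n(O2) consumed = (3/1) × 3.690 = 11.07 mol; remaining = 17.92 − 11.07 = 6.850 mol
V(O2) = nRT/P = 6.850 × 62.36 × 304.15 / 1450 = 89.60 L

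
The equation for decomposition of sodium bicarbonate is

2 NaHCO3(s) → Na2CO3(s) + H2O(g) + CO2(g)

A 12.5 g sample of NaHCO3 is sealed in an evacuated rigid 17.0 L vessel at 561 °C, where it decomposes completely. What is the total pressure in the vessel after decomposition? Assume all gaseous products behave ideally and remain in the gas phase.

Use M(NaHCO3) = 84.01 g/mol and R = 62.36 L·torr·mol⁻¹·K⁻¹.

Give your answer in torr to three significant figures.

455 torr

n(NaHCO3) = 12.5 / 84.01 = 0.1488 mol
n(gas produced) = (2/2) × 0.1488 = 0.1488 mol
P = nRT/V = 0.1488 × 62.36 × 834.15 / 17.0 = 455.3 torr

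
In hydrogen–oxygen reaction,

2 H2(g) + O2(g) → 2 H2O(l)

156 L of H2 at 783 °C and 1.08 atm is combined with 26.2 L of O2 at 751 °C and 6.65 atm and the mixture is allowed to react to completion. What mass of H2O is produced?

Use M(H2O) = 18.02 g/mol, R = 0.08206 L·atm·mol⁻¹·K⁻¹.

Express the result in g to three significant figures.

n(H2) = PV/RT = (1.08 × 156) / (0.08206 × 1056.15) = 1.944 mol
n(O2) = PV/RT = (6.65 × 26.2) / (0.08206 × 1024.15) = 2.073 mol
For 1.944 mol H2, stoichiometry requires (1/2) × 1.944 = 0.9720 mol O2; 2.073 mol is available, so H2 is limiting.
n(H2O) = (2/2) × 1.944 = 1.944 mol
m(H2O) = 1.944 × 18.02 = 35.03 g

35.0 g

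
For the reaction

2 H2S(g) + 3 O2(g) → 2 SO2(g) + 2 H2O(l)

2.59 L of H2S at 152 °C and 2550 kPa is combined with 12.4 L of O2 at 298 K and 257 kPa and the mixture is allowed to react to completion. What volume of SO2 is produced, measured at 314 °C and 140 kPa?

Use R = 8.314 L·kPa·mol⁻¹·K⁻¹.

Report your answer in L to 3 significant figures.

29.9 L

n(H2S) = PV/RT = (2550 × 2.59) / (8.314 × 425.15) = 1.868 mol
n(O2) = PV/RT = (257 × 12.4) / (8.314 × 298) = 1.286 mol
For 1.868 mol H2S, stoichiometry requires (3/2) × 1.868 = 2.802 mol O2; 1.286 mol is available, so O2 is limiting.
n(SO2) = (2/3) × 1.286 = 0.8573 mol
V(SO2) = nRT/P = 0.8573 × 8.314 × 587.15 / 140 = 29.89 L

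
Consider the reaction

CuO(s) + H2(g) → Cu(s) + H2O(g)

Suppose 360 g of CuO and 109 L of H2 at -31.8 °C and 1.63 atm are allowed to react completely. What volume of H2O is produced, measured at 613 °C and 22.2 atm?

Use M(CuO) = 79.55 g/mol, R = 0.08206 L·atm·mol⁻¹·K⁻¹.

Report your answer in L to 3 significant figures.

14.8 L

n(CuO) = 360 / 79.55 = 4.525 mol
n(H2) = PV/RT = (1.63 × 109) / (0.08206 × 241.35) = 8.971 mol
For 4.525 mol CuO, stoichiometry requires (1/1) × 4.525 = 4.525 mol H2; 8.971 mol is available, so CuO is limiting.
n(H2O) = (1/1) × 4.525 = 4.525 mol
V(H2O) = nRT/P = 4.525 × 0.08206 × 886.15 / 22.2 = 14.82 L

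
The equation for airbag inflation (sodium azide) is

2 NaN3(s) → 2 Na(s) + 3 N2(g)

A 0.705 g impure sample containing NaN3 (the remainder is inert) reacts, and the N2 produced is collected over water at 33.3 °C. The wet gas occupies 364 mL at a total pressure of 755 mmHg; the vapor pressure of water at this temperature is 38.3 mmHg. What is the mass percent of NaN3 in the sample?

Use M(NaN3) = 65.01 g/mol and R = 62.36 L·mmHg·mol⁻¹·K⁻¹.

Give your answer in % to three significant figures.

P(N2) = 755 − 38.3 = 716.7 mmHg
n(N2) = PV/RT = (716.7 × 0.3640) / (62.36 × 306.45) = 0.01365 mol
n(NaN3) = (2/3) × 0.01365 = 0.009100 mol
m(NaN3) = 0.009100 × 65.01 = 0.5916 g
%NaN3 = 0.5916 / 0.705 × 100 = 83.91%

83.9 %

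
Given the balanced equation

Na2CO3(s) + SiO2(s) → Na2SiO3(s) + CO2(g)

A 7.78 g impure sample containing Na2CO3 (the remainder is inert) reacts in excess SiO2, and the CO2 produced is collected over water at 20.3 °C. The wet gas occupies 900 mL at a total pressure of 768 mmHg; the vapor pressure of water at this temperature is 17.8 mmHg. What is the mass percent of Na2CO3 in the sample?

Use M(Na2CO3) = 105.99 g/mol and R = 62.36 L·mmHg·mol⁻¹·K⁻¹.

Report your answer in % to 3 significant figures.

50.3 %

P(CO2) = 768 − 17.8 = 750.2 mmHg
n(CO2) = PV/RT = (750.2 × 0.9000) / (62.36 × 293.45) = 0.03690 mol
n(Na2CO3) = (1/1) × 0.03690 = 0.03690 mol
m(Na2CO3) = 0.03690 × 105.99 = 3.911 g
%Na2CO3 = 3.911 / 7.78 × 100 = 50.27%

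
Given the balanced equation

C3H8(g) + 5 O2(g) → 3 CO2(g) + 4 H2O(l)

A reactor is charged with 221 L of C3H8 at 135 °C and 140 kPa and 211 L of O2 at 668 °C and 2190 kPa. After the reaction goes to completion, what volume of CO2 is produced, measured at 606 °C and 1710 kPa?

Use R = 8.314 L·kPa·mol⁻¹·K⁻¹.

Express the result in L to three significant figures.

n(C3H8) = PV/RT = (140 × 221) / (8.314 × 408.15) = 9.118 mol
n(O2) = PV/RT = (2190 × 211) / (8.314 × 941.15) = 59.06 mol
For 9.118 mol C3H8, stoichiometry requires (5/1) × 9.118 = 45.59 mol O2; 59.06 mol is available, so C3H8 is limiting.
n(CO2) = (3/1) × 9.118 = 27.35 mol
V(CO2) = nRT/P = 27.35 × 8.314 × 879.15 / 1710 = 116.9 L

117 L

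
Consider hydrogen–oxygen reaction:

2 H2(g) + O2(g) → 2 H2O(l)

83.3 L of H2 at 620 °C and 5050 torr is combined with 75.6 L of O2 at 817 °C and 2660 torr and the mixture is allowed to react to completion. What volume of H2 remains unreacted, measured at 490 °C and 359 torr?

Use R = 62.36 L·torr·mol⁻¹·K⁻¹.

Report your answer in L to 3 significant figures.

217 L

n(H2) = PV/RT = (5050 × 83.3) / (62.36 × 893.15) = 7.553 mol
n(O2) = PV/RT = (2660 × 75.6) / (62.36 × 1090.15) = 2.958 mol
For 7.553 mol H2, stoichiometry requires (1/2) × 7.553 = 3.776 mol O2; 2.958 mol is available, so O2 is limiting.
n(H2) consumed = (2/1) × 2.958 = 5.916 mol; remaining = 7.553 − 5.916 = 1.637 mol
V(H2) = nRT/P = 1.637 × 62.36 × 763.15 / 359 = 217.0 L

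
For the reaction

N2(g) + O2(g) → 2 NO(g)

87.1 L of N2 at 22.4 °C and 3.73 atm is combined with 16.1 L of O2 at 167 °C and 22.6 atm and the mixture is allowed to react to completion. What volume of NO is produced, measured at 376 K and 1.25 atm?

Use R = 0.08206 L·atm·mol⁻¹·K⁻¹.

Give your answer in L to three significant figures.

497 L

n(N2) = PV/RT = (3.73 × 87.1) / (0.08206 × 295.55) = 13.40 mol
n(O2) = PV/RT = (22.6 × 16.1) / (0.08206 × 440.15) = 10.07 mol
For 13.40 mol N2, stoichiometry requires (1/1) × 13.40 = 13.40 mol O2; 10.07 mol is available, so O2 is limiting.
n(NO) = (2/1) × 10.07 = 20.14 mol
V(NO) = nRT/P = 20.14 × 0.08206 × 376 / 1.25 = 497.1 L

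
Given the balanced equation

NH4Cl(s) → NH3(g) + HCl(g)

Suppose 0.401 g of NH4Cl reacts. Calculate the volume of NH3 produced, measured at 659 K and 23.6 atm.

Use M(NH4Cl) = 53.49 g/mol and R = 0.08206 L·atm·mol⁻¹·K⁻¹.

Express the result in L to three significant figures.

0.0172 L

n(NH4Cl) = 0.4010 / 53.49 = 0.007497 mol
n(NH3) = (1/1) × 0.007497 = 0.007497 mol
V = nRT/P = 0.007497 × 0.08206 × 659 / 23.6 = 0.01718 L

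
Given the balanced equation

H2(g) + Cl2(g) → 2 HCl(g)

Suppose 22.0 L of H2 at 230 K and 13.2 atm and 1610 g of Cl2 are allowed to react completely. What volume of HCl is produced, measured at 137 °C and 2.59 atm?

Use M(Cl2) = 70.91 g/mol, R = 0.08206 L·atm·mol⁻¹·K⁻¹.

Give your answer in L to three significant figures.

n(H2) = PV/RT = (13.2 × 22.0) / (0.08206 × 230) = 15.39 mol
n(Cl2) = 1610 / 70.91 = 22.70 mol
For 15.39 mol H2, stoichiometry requires (1/1) × 15.39 = 15.39 mol Cl2; 22.70 mol is available, so H2 is limiting.
n(HCl) = (2/1) × 15.39 = 30.78 mol
V(HCl) = nRT/P = 30.78 × 0.08206 × 410.15 / 2.59 = 400.0 L

400 L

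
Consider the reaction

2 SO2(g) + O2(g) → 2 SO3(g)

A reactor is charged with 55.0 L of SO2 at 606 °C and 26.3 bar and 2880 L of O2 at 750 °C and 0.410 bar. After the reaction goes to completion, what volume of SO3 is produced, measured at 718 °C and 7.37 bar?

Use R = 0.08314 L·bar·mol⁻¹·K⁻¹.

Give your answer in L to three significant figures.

n(SO2) = PV/RT = (26.3 × 55.0) / (0.08314 × 879.15) = 19.79 mol
n(O2) = PV/RT = (0.410 × 2880) / (0.08314 × 1023.15) = 13.88 mol
For 19.79 mol SO2, stoichiometry requires (1/2) × 19.79 = 9.895 mol O2; 13.88 mol is available, so SO2 is limiting.
n(SO3) = (2/2) × 19.79 = 19.79 mol
V(SO3) = nRT/P = 19.79 × 0.08314 × 991.15 / 7.37 = 221.3 L

221 L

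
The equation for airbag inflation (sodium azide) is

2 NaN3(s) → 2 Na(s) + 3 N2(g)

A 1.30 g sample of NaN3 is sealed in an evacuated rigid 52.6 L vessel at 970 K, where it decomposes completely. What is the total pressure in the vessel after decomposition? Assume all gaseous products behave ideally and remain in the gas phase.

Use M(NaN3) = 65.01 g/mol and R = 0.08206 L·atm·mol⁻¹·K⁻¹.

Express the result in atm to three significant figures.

0.0454 atm

n(NaN3) = 1.30 / 65.01 = 0.02000 mol
n(gas produced) = (3/2) × 0.02000 = 0.03000 mol
P = nRT/V = 0.03000 × 0.08206 × 970 / 52.6 = 0.04540 atm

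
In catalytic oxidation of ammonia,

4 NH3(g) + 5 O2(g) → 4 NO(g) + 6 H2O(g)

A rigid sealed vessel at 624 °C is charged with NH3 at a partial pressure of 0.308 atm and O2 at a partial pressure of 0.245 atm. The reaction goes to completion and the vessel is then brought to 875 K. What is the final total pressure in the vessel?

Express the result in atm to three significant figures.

0.587 atm

At constant V, partial pressures at 624 °C are proportional to moles, so apply stoichiometry directly to pressures.
P(O2) required for 0.308 atm of NH3 = (5/4) × 0.308 = 0.3850 atm; available 0.245 atm, so O2 is limiting.
P(NH3) remaining = 0.308 − (4/5) × 0.245 = 0.1120 atm
P(gaseous products) = (4+6)/5 × 0.245 = 0.4900 atm
P_total at 624 °C = 0.1120 + 0.4900 = 0.6020 atm
Scaling to 875 K: P = 0.6020 × 875/897.15 = 0.5871 atm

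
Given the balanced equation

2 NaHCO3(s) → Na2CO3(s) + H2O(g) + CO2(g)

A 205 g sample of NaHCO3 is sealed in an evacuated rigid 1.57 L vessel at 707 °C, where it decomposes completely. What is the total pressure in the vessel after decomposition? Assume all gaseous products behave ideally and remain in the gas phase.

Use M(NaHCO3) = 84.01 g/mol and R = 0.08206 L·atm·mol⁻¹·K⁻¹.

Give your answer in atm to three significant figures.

125 atm

n(NaHCO3) = 205 / 84.01 = 2.440 mol
n(gas produced) = (2/2) × 2.440 = 2.440 mol
P = nRT/V = 2.440 × 0.08206 × 980.15 / 1.57 = 125.0 atm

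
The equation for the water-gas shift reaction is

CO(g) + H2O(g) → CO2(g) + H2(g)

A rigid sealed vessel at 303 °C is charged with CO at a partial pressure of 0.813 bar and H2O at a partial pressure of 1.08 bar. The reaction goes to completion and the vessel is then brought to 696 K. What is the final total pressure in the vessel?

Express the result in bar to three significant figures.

With V and T fixed, P_i ∝ n_i, so the mole ratios apply directly to partial pressures at 303 °C.
P(H2O) required for 0.813 bar of CO = (1/1) × 0.813 = 0.8130 bar; available 1.08 bar, so CO is limiting.
P(H2O) remaining = 1.08 − (1/1) × 0.813 = 0.2670 bar
P(gaseous products) = (1+1)/1 × 0.813 = 1.626 bar
P_total at 303 °C = 0.2670 + 1.626 = 1.893 bar
Scaling to 696 K: P = 1.893 × 696/576.15 = 2.287 bar

2.29 bar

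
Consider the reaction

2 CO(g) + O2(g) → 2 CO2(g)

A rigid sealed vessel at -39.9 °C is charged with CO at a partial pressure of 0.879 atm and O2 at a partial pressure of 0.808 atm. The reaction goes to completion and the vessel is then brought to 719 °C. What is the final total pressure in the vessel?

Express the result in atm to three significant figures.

5.31 atm

With V and T fixed, P_i ∝ n_i, so the mole ratios apply directly to partial pressures at -39.9 °C.
P(O2) required for 0.879 atm of CO = (1/2) × 0.879 = 0.4395 atm; available 0.808 atm, so CO is limiting.
P(O2) remaining = 0.808 − (1/2) × 0.879 = 0.3685 atm
P(gaseous products) = (2)/2 × 0.879 = 0.8790 atm
P_total at -39.9 °C = 0.3685 + 0.8790 = 1.248 atm
Scaling to 719 °C: P = 1.248 × 992.15/233.25 = 5.308 atm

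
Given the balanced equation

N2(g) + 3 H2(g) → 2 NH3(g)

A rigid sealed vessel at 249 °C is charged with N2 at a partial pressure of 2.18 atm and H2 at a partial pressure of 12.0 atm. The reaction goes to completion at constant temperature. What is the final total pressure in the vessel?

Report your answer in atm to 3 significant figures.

With V and T fixed, P_i ∝ n_i, so the mole ratios apply directly to partial pressures at 249 °C.
P(H2) required for 2.18 atm of N2 = (3/1) × 2.18 = 6.540 atm; available 12.0 atm, so N2 is limiting.
P(H2) remaining = 12.0 − (3/1) × 2.18 = 5.460 atm
P(gaseous products) = (2)/1 × 2.18 = 4.360 atm
P_total at 249 °C = 5.460 + 4.360 = 9.820 atm

9.82 atm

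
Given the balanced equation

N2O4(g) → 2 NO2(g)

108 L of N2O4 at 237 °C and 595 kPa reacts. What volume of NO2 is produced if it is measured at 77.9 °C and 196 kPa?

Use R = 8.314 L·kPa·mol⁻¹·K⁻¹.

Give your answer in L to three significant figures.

n(N2O4) = PV/RT = (595 × 108) / (8.314 × 510.15) = 15.15 mol
n(NO2) = (2/1) × 15.15 = 30.30 mol
V = nRT/P = 30.30 × 8.314 × 351.05 / 196 = 451.2 L

451 L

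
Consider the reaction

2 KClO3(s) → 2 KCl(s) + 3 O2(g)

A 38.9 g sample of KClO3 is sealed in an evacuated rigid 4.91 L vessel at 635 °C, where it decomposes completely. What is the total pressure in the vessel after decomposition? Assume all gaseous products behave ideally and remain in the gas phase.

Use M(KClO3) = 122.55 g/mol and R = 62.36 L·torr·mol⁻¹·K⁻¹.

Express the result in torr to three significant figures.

n(KClO3) = 38.9 / 122.55 = 0.3174 mol
n(gas produced) = (3/2) × 0.3174 = 0.4761 mol
P = nRT/V = 0.4761 × 62.36 × 908.15 / 4.91 = 5491 torr

5490 torr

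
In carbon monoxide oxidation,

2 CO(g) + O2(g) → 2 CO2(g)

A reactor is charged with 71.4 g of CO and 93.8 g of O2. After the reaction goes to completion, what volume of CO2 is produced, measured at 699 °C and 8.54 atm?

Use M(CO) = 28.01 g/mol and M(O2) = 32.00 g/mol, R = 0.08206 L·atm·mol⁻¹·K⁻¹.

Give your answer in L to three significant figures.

n(CO) = 71.4 / 28.01 = 2.549 mol
n(O2) = 93.8 / 32.00 = 2.931 mol
For 2.549 mol CO, stoichiometry requires (1/2) × 2.549 = 1.274 mol O2; 2.931 mol is available, so CO is limiting.
n(CO2) = (2/2) × 2.549 = 2.549 mol
V(CO2) = nRT/P = 2.549 × 0.08206 × 972.15 / 8.54 = 23.81 L

23.8 L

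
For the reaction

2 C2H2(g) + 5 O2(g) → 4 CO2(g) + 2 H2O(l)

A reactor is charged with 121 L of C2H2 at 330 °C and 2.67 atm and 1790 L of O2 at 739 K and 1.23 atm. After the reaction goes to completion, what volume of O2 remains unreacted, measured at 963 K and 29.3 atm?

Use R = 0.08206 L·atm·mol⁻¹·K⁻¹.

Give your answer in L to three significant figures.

53.9 L

n(C2H2) = PV/RT = (2.67 × 121) / (0.08206 × 603.15) = 6.527 mol
n(O2) = PV/RT = (1.23 × 1790) / (0.08206 × 739) = 36.31 mol
For 6.527 mol C2H2, stoichiometry requires (5/2) × 6.527 = 16.32 mol O2; 36.31 mol is available, so C2H2 is limiting.
n(O2) consumed = (5/2) × 6.527 = 16.32 mol; remaining = 36.31 − 16.32 = 19.99 mol
V(O2) = nRT/P = 19.99 × 0.08206 × 963 / 29.3 = 53.91 L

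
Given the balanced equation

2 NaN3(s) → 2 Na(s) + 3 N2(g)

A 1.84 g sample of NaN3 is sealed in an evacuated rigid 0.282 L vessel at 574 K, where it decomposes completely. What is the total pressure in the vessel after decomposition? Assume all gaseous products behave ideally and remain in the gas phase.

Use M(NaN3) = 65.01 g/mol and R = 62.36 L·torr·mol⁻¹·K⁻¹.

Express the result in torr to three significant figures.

5390 torr

n(NaN3) = 1.84 / 65.01 = 0.02830 mol
n(gas produced) = (3/2) × 0.02830 = 0.04245 mol
P = nRT/V = 0.04245 × 62.36 × 574 / 0.282 = 5388 torr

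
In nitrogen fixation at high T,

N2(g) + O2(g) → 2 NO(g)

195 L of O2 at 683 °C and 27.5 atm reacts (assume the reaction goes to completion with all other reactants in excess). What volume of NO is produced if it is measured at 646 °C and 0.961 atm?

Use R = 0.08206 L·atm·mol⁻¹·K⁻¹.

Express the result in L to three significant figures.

n(O2) = PV/RT = (27.5 × 195) / (0.08206 × 956.15) = 68.35 mol
n(NO) = (2/1) × 68.35 = 136.7 mol
V = nRT/P = 136.7 × 0.08206 × 919.15 / 0.961 = 10730 L

10700 L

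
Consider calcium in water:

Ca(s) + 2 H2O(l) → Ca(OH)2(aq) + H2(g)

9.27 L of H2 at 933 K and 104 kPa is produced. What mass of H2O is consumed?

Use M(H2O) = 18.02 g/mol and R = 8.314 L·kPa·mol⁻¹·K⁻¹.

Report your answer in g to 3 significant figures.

n(H2) = PV/RT = (104 × 9.27) / (8.314 × 933) = 0.1243 mol
n(H2O) = (2/1) × 0.1243 = 0.2486 mol
m(H2O) = 0.2486 × 18.02 = 4.480 g

4.48 g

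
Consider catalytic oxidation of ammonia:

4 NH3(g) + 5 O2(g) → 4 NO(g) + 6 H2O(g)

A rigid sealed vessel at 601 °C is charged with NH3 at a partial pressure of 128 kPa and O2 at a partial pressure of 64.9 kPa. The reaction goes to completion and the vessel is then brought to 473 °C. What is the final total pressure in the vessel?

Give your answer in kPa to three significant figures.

At constant V, partial pressures at 601 °C are proportional to moles, so apply stoichiometry directly to pressures.
P(O2) required for 128 kPa of NH3 = (5/4) × 128 = 160.0 kPa; available 64.9 kPa, so O2 is limiting.
P(NH3) remaining = 128 − (4/5) × 64.9 = 76.08 kPa
P(gaseous products) = (4+6)/5 × 64.9 = 129.8 kPa
P_total at 601 °C = 76.08 + 129.8 = 205.9 kPa
Scaling to 473 °C: P = 205.9 × 746.15/874.15 = 175.8 kPa

176 kPa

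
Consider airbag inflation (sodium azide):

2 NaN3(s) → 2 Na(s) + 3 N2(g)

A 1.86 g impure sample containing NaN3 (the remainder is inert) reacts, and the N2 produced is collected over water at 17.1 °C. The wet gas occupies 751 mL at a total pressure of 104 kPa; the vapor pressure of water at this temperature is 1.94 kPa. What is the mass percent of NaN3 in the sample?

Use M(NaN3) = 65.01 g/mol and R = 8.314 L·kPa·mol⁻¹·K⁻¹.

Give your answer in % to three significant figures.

P(N2) = 104 − 1.94 = 102.1 kPa
n(N2) = PV/RT = (102.1 × 0.7510) / (8.314 × 290.25) = 0.03177 mol
n(NaN3) = (2/3) × 0.03177 = 0.02118 mol
m(NaN3) = 0.02118 × 65.01 = 1.377 g
%NaN3 = 1.377 / 1.86 × 100 = 74.03%

74.0 %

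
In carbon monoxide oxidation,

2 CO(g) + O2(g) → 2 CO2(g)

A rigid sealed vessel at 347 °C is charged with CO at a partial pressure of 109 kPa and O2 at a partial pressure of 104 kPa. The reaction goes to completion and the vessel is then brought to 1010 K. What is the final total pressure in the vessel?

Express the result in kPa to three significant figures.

With V and T fixed, P_i ∝ n_i, so the mole ratios apply directly to partial pressures at 347 °C.
P(O2) required for 109 kPa of CO = (1/2) × 109 = 54.50 kPa; available 104 kPa, so CO is limiting.
P(O2) remaining = 104 − (1/2) × 109 = 49.50 kPa
P(gaseous products) = (2)/2 × 109 = 109.0 kPa
P_total at 347 °C = 49.50 + 109.0 = 158.5 kPa
Scaling to 1010 K: P = 158.5 × 1010/620.15 = 258.1 kPa

258 kPa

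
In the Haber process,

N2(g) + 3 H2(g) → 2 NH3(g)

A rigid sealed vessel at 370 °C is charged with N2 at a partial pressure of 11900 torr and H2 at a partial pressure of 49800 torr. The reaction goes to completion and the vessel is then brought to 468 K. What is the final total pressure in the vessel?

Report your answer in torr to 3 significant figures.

Because the vessel is rigid and T is held at 370 °C, work the stoichiometry in partial pressures (P_i = n_iRT/V).
P(H2) required for 11900 torr of N2 = (3/1) × 11900 = 35700 torr; available 49800 torr, so N2 is limiting.
P(H2) remaining = 49800 − (3/1) × 11900 = 14100 torr
P(gaseous products) = (2)/1 × 11900 = 23800 torr
P_total at 370 °C = 14100 + 23800 = 37900 torr
Scaling to 468 K: P = 37900 × 468/643.15 = 27580 torr

27600 torr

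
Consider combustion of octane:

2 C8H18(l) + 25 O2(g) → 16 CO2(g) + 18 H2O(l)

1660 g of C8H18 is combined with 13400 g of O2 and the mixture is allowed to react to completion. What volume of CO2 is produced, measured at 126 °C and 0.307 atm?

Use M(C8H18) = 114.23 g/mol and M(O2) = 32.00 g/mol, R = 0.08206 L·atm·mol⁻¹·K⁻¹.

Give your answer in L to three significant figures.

n(C8H18) = 1660 / 114.23 = 14.53 mol
n(O2) = 13400 / 32.00 = 418.8 mol
For 14.53 mol C8H18, stoichiometry requires (25/2) × 14.53 = 181.6 mol O2; 418.8 mol is available, so C8H18 is limiting.
n(CO2) = (16/2) × 14.53 = 116.2 mol
V(CO2) = nRT/P = 116.2 × 0.08206 × 399.15 / 0.307 = 12400 L

12400 L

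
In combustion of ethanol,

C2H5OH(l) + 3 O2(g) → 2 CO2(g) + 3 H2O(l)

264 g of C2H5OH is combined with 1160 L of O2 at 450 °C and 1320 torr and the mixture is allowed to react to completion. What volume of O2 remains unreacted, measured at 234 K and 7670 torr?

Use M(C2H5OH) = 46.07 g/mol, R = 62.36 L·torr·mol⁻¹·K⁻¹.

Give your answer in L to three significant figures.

31.9 L

n(C2H5OH) = 264 / 46.07 = 5.730 mol
n(O2) = PV/RT = (1320 × 1160) / (62.36 × 723.15) = 33.95 mol
For 5.730 mol C2H5OH, stoichiometry requires (3/1) × 5.730 = 17.19 mol O2; 33.95 mol is available, so C2H5OH is limiting.
n(O2) consumed = (3/1) × 5.730 = 17.19 mol; remaining = 33.95 − 17.19 = 16.76 mol
V(O2) = nRT/P = 16.76 × 62.36 × 234 / 7670 = 31.89 L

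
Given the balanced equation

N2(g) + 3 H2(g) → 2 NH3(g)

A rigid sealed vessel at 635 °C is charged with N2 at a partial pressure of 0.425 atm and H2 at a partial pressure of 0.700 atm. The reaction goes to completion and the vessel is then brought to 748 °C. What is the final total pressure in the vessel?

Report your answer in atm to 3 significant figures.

0.740 atm

Because the vessel is rigid and T is held at 635 °C, work the stoichiometry in partial pressures (P_i = n_iRT/V).
P(H2) required for 0.425 atm of N2 = (3/1) × 0.425 = 1.275 atm; available 0.700 atm, so H2 is limiting.
P(N2) remaining = 0.425 − (1/3) × 0.700 = 0.1917 atm
P(gaseous products) = (2)/3 × 0.700 = 0.4667 atm
P_total at 635 °C = 0.1917 + 0.4667 = 0.6584 atm
Scaling to 748 °C: P = 0.6584 × 1021.15/908.15 = 0.7403 atm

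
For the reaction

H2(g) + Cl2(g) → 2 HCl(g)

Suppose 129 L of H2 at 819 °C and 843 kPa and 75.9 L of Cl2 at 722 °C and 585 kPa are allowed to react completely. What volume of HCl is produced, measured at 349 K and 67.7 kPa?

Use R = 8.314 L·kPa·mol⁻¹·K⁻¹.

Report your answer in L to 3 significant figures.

n(H2) = PV/RT = (843 × 129) / (8.314 × 1092.15) = 11.98 mol
n(Cl2) = PV/RT = (585 × 75.9) / (8.314 × 995.15) = 5.367 mol
For 11.98 mol H2, stoichiometry requires (1/1) × 11.98 = 11.98 mol Cl2; 5.367 mol is available, so Cl2 is limiting.
n(HCl) = (2/1) × 5.367 = 10.73 mol
V(HCl) = nRT/P = 10.73 × 8.314 × 349 / 67.7 = 459.9 L

460 L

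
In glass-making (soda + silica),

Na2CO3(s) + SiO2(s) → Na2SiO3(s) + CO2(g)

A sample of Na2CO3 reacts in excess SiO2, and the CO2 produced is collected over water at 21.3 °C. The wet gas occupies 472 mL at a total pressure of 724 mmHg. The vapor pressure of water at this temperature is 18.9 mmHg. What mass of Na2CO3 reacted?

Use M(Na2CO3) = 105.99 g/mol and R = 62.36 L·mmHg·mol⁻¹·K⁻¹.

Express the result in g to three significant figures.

1.92 g

P(CO2) = 724 − 18.9 = 705.1 mmHg
n(CO2) = PV/RT = (705.1 × 0.4720) / (62.36 × 294.45) = 0.01812 mol
n(Na2CO3) = (1/1) × 0.01812 = 0.01812 mol
m(Na2CO3) = 0.01812 × 105.99 = 1.921 g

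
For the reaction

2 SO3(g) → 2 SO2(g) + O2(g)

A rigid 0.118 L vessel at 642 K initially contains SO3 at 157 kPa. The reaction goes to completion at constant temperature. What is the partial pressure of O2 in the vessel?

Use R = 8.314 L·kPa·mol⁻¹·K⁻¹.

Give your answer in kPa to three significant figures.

n(SO3)₀ = PV/RT = (157 × 0.118) / (8.314 × 642) = 0.003471 mol
n(O2) = (1/2) × 0.003471 = 0.001736 mol
P(O2) = nRT/V = 0.001736 × 8.314 × 642 / 0.118 = 78.53 kPa

78.5 kPa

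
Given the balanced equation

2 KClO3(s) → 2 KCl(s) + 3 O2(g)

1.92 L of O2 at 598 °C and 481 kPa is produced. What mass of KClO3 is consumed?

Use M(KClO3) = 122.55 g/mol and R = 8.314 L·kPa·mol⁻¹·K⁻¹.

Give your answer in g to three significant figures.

10.4 g

n(O2) = PV/RT = (481 × 1.92) / (8.314 × 871.15) = 0.1275 mol
n(KClO3) = (2/3) × 0.1275 = 0.08500 mol
m(KClO3) = 0.08500 × 122.55 = 10.42 g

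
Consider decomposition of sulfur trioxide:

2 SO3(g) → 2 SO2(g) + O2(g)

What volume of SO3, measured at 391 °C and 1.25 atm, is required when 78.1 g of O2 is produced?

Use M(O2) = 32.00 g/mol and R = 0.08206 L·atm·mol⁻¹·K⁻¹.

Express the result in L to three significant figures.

213 L

n(O2) = 78.10 / 32.00 = 2.441 mol
n(SO3) = (2/1) × 2.441 = 4.882 mol
V = nRT/P = 4.882 × 0.08206 × 664.15 / 1.25 = 212.9 L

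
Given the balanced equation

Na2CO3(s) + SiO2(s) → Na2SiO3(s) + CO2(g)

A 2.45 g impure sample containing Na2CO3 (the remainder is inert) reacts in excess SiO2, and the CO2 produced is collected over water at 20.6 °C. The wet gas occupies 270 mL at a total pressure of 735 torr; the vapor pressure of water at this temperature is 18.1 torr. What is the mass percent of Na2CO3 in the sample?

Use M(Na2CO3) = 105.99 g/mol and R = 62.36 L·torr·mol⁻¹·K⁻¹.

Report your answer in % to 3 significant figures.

45.7 %

P(CO2) = 735 − 18.1 = 716.9 torr
n(CO2) = PV/RT = (716.9 × 0.2700) / (62.36 × 293.75) = 0.01057 mol
n(Na2CO3) = (1/1) × 0.01057 = 0.01057 mol
m(Na2CO3) = 0.01057 × 105.99 = 1.120 g
%Na2CO3 = 1.120 / 2.45 × 100 = 45.71%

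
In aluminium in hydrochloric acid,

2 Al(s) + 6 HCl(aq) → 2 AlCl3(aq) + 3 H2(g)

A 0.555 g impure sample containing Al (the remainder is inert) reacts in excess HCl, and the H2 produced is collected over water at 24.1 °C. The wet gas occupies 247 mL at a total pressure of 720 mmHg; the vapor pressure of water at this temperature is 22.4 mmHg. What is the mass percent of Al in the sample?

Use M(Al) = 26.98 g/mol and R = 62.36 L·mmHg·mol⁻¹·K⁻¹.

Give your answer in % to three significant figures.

30.1 %

P(H2) = 720 − 22.4 = 697.6 mmHg
n(H2) = PV/RT = (697.6 × 0.2470) / (62.36 × 297.25) = 0.009296 mol
n(Al) = (2/3) × 0.009296 = 0.006197 mol
m(Al) = 0.006197 × 26.98 = 0.1672 g
%Al = 0.1672 / 0.555 × 100 = 30.13%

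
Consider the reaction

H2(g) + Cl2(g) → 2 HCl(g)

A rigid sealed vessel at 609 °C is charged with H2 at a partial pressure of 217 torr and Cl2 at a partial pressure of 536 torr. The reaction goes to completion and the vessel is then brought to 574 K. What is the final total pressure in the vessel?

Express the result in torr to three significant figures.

490 torr

With V and T fixed, P_i ∝ n_i, so the mole ratios apply directly to partial pressures at 609 °C.
P(Cl2) required for 217 torr of H2 = (1/1) × 217 = 217.0 torr; available 536 torr, so H2 is limiting.
P(Cl2) remaining = 536 − (1/1) × 217 = 319.0 torr
P(gaseous products) = (2)/1 × 217 = 434.0 torr
P_total at 609 °C = 319.0 + 434.0 = 753.0 torr
Scaling to 574 K: P = 753.0 × 574/882.15 = 490.0 torr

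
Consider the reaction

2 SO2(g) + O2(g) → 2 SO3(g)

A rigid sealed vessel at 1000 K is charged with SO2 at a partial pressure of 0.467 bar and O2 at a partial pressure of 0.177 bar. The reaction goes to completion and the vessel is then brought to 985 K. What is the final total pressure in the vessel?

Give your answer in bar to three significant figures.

Because the vessel is rigid and T is held at 1000 K, work the stoichiometry in partial pressures (P_i = n_iRT/V).
P(O2) required for 0.467 bar of SO2 = (1/2) × 0.467 = 0.2335 bar; available 0.177 bar, so O2 is limiting.
P(SO2) remaining = 0.467 − (2/1) × 0.177 = 0.1130 bar
P(gaseous products) = (2)/1 × 0.177 = 0.3540 bar
P_total at 1000 K = 0.1130 + 0.3540 = 0.4670 bar
Scaling to 985 K: P = 0.4670 × 985/1000 = 0.4600 bar

0.460 bar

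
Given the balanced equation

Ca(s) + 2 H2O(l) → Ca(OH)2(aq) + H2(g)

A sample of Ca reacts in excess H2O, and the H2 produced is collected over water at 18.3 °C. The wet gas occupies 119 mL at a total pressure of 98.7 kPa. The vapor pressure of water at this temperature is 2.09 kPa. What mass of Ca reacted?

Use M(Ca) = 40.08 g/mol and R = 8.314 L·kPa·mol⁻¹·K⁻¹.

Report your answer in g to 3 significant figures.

P(H2) = 98.7 − 2.09 = 96.61 kPa
n(H2) = PV/RT = (96.61 × 0.1190) / (8.314 × 291.45) = 0.004745 mol
n(Ca) = (1/1) × 0.004745 = 0.004745 mol
m(Ca) = 0.004745 × 40.08 = 0.1902 g

0.190 g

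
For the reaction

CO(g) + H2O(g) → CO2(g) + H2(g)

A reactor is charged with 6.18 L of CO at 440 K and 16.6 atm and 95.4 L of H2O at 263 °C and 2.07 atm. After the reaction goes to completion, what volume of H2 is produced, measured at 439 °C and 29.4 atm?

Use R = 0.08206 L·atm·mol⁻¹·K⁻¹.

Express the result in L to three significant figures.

n(CO) = PV/RT = (16.6 × 6.18) / (0.08206 × 440) = 2.841 mol
n(H2O) = PV/RT = (2.07 × 95.4) / (0.08206 × 536.15) = 4.488 mol
For 2.841 mol CO, stoichiometry requires (1/1) × 2.841 = 2.841 mol H2O; 4.488 mol is available, so CO is limiting.
n(H2) = (1/1) × 2.841 = 2.841 mol
V(H2) = nRT/P = 2.841 × 0.08206 × 712.15 / 29.4 = 5.647 L

5.65 L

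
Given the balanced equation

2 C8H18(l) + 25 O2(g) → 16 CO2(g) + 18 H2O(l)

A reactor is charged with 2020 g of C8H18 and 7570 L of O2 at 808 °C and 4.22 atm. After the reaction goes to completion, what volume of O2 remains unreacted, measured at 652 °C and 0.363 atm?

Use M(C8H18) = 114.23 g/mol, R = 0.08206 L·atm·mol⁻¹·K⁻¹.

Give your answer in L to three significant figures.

29100 L

n(C8H18) = 2020 / 114.23 = 17.68 mol
n(O2) = PV/RT = (4.22 × 7570) / (0.08206 × 1081.15) = 360.1 mol
For 17.68 mol C8H18, stoichiometry requires (25/2) × 17.68 = 221.0 mol O2; 360.1 mol is available, so C8H18 is limiting.
n(O2) consumed = (25/2) × 17.68 = 221.0 mol; remaining = 360.1 − 221.0 = 139.1 mol
V(O2) = nRT/P = 139.1 × 0.08206 × 925.15 / 0.363 = 29090 L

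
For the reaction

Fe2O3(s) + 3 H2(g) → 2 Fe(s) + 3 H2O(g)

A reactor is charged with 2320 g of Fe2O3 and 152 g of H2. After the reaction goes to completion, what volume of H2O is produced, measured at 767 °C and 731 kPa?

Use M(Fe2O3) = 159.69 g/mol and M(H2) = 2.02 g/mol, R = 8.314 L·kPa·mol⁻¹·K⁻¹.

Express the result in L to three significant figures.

516 L

n(Fe2O3) = 2320 / 159.69 = 14.53 mol
n(H2) = 152 / 2.02 = 75.25 mol
For 14.53 mol Fe2O3, stoichiometry requires (3/1) × 14.53 = 43.59 mol H2; 75.25 mol is available, so Fe2O3 is limiting.
n(H2O) = (3/1) × 14.53 = 43.59 mol
V(H2O) = nRT/P = 43.59 × 8.314 × 1040.15 / 731 = 515.7 L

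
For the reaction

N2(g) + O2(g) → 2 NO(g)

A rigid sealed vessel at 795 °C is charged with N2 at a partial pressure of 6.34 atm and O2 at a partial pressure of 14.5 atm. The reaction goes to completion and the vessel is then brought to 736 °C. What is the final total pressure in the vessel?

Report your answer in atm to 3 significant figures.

19.7 atm

With V and T fixed, P_i ∝ n_i, so the mole ratios apply directly to partial pressures at 795 °C.
P(O2) required for 6.34 atm of N2 = (1/1) × 6.34 = 6.340 atm; available 14.5 atm, so N2 is limiting.
P(O2) remaining = 14.5 − (1/1) × 6.34 = 8.160 atm
P(gaseous products) = (2)/1 × 6.34 = 12.68 atm
P_total at 795 °C = 8.160 + 12.68 = 20.84 atm
Scaling to 736 °C: P = 20.84 × 1009.15/1068.15 = 19.69 atm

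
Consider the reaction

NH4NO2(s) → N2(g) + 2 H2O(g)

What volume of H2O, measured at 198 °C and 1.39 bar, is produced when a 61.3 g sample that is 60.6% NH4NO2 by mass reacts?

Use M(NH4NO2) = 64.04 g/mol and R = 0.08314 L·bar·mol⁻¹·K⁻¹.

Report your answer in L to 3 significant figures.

mass of NH4NO2 = 61.3 × 60.6/100 = 37.15 g
n(NH4NO2) = 37.15 / 64.04 = 0.5801 mol
n(H2O) = (2/1) × 0.5801 = 1.160 mol
V = nRT/P = 1.160 × 0.08314 × 471.15 / 1.39 = 32.69 L

32.7 L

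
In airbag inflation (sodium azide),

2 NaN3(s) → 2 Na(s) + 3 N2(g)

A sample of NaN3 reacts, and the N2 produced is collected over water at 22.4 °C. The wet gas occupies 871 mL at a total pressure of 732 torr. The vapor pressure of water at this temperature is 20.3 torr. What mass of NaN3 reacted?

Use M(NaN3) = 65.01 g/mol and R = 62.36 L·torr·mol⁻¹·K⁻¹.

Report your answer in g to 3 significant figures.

P(N2) = 732 − 20.3 = 711.7 torr
n(N2) = PV/RT = (711.7 × 0.8710) / (62.36 × 295.55) = 0.03363 mol
n(NaN3) = (2/3) × 0.03363 = 0.02242 mol
m(NaN3) = 0.02242 × 65.01 = 1.458 g

1.46 g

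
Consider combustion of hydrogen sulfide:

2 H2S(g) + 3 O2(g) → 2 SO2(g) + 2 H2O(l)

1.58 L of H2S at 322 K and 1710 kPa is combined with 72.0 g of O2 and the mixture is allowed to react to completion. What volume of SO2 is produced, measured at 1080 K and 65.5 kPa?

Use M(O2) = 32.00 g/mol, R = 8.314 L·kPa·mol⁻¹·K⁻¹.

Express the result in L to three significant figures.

138 L

n(H2S) = PV/RT = (1710 × 1.58) / (8.314 × 322) = 1.009 mol
n(O2) = 72.0 / 32.00 = 2.250 mol
For 1.009 mol H2S, stoichiometry requires (3/2) × 1.009 = 1.513 mol O2; 2.250 mol is available, so H2S is limiting.
n(SO2) = (2/2) × 1.009 = 1.009 mol
V(SO2) = nRT/P = 1.009 × 8.314 × 1080 / 65.5 = 138.3 L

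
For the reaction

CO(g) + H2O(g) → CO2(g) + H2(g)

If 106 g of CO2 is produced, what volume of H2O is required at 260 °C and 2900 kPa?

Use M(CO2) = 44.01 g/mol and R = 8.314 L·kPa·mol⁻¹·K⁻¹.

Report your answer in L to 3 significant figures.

n(CO2) = 106.0 / 44.01 = 2.409 mol
n(H2O) = (1/1) × 2.409 = 2.409 mol
V = nRT/P = 2.409 × 8.314 × 533.15 / 2900 = 3.682 L

3.68 L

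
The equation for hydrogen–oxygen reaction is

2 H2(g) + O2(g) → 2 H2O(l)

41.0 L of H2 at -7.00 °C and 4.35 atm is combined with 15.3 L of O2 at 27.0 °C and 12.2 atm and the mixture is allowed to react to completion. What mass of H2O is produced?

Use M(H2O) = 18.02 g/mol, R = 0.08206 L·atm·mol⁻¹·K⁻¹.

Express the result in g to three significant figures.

147 g

n(H2) = PV/RT = (4.35 × 41.0) / (0.08206 × 266.15) = 8.166 mol
n(O2) = PV/RT = (12.2 × 15.3) / (0.08206 × 300.15) = 7.578 mol
For 8.166 mol H2, stoichiometry requires (1/2) × 8.166 = 4.083 mol O2; 7.578 mol is available, so H2 is limiting.
n(H2O) = (2/2) × 8.166 = 8.166 mol
m(H2O) = 8.166 × 18.02 = 147.2 g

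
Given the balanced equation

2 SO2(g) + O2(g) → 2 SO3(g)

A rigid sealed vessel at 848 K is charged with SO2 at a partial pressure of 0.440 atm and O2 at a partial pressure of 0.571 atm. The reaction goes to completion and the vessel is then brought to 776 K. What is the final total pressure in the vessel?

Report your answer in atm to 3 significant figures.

With V and T fixed, P_i ∝ n_i, so the mole ratios apply directly to partial pressures at 848 K.
P(O2) required for 0.440 atm of SO2 = (1/2) × 0.440 = 0.2200 atm; available 0.571 atm, so SO2 is limiting.
P(O2) remaining = 0.571 − (1/2) × 0.440 = 0.3510 atm
P(gaseous products) = (2)/2 × 0.440 = 0.4400 atm
P_total at 848 K = 0.3510 + 0.4400 = 0.7910 atm
Scaling to 776 K: P = 0.7910 × 776/848 = 0.7238 atm

0.724 atm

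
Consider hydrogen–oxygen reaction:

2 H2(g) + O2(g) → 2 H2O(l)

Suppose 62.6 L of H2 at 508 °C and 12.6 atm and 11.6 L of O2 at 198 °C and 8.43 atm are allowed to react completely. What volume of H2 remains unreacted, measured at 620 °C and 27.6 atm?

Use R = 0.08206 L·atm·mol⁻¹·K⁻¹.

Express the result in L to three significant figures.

n(H2) = PV/RT = (12.6 × 62.6) / (0.08206 × 781.15) = 12.30 mol
n(O2) = PV/RT = (8.43 × 11.6) / (0.08206 × 471.15) = 2.529 mol
For 12.30 mol H2, stoichiometry requires (1/2) × 12.30 = 6.150 mol O2; 2.529 mol is available, so O2 is limiting.
n(H2) consumed = (2/1) × 2.529 = 5.058 mol; remaining = 12.30 − 5.058 = 7.242 mol
V(H2) = nRT/P = 7.242 × 0.08206 × 893.15 / 27.6 = 19.23 L

19.2 L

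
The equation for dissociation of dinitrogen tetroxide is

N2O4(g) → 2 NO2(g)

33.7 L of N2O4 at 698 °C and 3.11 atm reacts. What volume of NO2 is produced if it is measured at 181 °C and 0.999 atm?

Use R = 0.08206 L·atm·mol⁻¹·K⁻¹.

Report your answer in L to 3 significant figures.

98.1 L

n(N2O4) = PV/RT = (3.11 × 33.7) / (0.08206 × 971.15) = 1.315 mol
n(NO2) = (2/1) × 1.315 = 2.630 mol
V = nRT/P = 2.630 × 0.08206 × 454.15 / 0.999 = 98.11 L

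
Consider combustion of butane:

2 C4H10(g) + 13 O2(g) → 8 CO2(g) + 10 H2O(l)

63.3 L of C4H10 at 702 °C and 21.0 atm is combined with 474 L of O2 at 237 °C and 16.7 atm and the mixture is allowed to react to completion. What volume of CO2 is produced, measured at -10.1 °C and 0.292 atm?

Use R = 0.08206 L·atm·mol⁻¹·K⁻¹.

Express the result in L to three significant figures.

4910 L

n(C4H10) = PV/RT = (21.0 × 63.3) / (0.08206 × 975.15) = 16.61 mol
n(O2) = PV/RT = (16.7 × 474) / (0.08206 × 510.15) = 189.1 mol
For 16.61 mol C4H10, stoichiometry requires (13/2) × 16.61 = 108.0 mol O2; 189.1 mol is available, so C4H10 is limiting.
n(CO2) = (8/2) × 16.61 = 66.44 mol
V(CO2) = nRT/P = 66.44 × 0.08206 × 263.05 / 0.292 = 4912 L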